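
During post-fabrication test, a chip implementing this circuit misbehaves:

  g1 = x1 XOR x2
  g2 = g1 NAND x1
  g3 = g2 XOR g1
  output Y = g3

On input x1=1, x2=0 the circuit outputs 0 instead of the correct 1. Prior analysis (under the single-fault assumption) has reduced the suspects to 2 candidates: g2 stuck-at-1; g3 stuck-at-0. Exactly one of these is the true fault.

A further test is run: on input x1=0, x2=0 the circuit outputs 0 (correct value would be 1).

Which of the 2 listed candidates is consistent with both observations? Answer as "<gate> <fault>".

Evaluate each candidate on input x1=0, x2=0:
  g2 stuck-at-1: g1=0, g2=1 [stuck-at-1], g3=1 → 1 — eliminated
  g3 stuck-at-0: g1=0, g2=1, g3=0 [stuck-at-0] → 0 — matches
Only g3 stuck-at-0 reproduces the observed 0.

g3 stuck-at-0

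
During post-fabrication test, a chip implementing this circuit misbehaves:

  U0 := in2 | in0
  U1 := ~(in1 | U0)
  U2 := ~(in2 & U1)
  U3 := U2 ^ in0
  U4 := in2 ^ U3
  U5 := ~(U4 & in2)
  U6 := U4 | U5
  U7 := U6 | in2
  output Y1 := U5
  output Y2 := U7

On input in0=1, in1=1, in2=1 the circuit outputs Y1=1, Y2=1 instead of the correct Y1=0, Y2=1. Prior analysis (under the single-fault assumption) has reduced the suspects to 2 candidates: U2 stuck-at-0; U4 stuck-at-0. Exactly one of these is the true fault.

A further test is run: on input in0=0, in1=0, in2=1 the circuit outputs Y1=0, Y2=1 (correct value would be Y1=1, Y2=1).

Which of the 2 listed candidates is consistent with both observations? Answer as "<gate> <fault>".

Evaluate each candidate on input in0=0, in1=0, in2=1:
  U2 stuck-at-0: U0=1, U1=0, U2=0 [stuck-at-0], U3=0, U4=1, U5=0, U6=1, U7=1 → Y1=0, Y2=1 — matches
  U4 stuck-at-0: U0=1, U1=0, U2=1, U3=1, U4=0 [stuck-at-0], U5=1, U6=1, U7=1 → Y1=1, Y2=1 — eliminated
Only U2 stuck-at-0 reproduces the observed Y1=0, Y2=1.

U2 stuck-at-0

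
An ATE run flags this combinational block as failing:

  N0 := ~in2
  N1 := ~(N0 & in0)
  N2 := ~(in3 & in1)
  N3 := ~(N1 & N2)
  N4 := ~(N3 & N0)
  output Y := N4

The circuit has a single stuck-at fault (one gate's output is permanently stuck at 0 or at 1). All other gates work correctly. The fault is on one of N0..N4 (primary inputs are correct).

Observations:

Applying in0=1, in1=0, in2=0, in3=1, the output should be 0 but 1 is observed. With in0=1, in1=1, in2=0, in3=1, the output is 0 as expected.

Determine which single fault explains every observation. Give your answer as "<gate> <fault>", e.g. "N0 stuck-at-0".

Fault-free values for test 1 (in0=1, in1=0, in2=0, in3=1): N0=1, N1=0, N2=1, N3=1, N4=0, giving Y=0. Observed 1.
Test 1: faults giving observed 1 are {N0 stuck-at-0, N1 stuck-at-1, N3 stuck-at-0, N4 stuck-at-1}.
Test 2 (in0=1, in1=1, in2=0, in3=1): fault-free N0=1, N1=0, N2=0, N3=1, N4=0 → 0; observed 0. Eliminates N0 stuck-at-0, N3 stuck-at-0, N4 stuck-at-1.
Only N1 stuck-at-1 is consistent with every test.

N1 stuck-at-1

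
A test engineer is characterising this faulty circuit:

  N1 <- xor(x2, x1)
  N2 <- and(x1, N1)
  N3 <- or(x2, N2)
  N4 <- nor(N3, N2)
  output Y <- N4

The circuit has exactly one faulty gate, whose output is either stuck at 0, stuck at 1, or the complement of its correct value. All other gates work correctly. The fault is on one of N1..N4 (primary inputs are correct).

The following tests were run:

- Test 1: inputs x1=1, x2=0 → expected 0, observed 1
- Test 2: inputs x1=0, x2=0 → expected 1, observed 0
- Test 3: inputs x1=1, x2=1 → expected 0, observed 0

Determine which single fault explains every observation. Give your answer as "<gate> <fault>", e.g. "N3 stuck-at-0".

N2 inverted output

Fault-free values for test 1 (x1=1, x2=0): N1=1, N2=1, N3=1, N4=0, giving Y=0. Observed 1.
Test 1: faults giving observed 1 are {N1 stuck-at-0, N1 inverted output, N2 stuck-at-0, N2 inverted output, N4 stuck-at-1, N4 inverted output}.
Test 2 (x1=0, x2=0): fault-free N1=0, N2=0, N3=0, N4=1 → 1; observed 0. Eliminates N1 stuck-at-0, N1 inverted output, N2 stuck-at-0, N4 stuck-at-1.
Test 3 (x1=1, x2=1): fault-free N1=0, N2=0, N3=1, N4=0 → 0; observed 0. Eliminates N4 inverted output.
Only N2 inverted output is consistent with every test.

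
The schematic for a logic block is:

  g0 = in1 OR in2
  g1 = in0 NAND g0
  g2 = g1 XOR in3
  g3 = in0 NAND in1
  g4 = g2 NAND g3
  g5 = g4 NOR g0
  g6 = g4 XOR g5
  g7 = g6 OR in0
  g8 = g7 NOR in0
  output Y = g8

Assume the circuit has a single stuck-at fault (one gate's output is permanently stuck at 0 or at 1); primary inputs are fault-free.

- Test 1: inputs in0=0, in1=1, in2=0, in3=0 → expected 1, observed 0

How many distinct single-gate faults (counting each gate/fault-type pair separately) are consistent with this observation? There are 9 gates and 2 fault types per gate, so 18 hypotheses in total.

9

Fault-free: g0=1, g1=1, g2=1, g3=1, g4=0, g5=0, g6=0, g7=0, g8=1 → 1. Observed 0.
  g0: stuck-at-0 ✓; others ✗
  g1: stuck-at-0 ✓; others ✗
  g2: stuck-at-0 ✓; others ✗
  g3: stuck-at-0 ✓; others ✗
  g4: stuck-at-1 ✓; others ✗
  g5: stuck-at-1 ✓; others ✗
  g6: stuck-at-1 ✓; others ✗
  g7: stuck-at-1 ✓; others ✗
  g8: stuck-at-0 ✓; others ✗
Consistent faults: {g0 stuck-at-0, g1 stuck-at-0, g2 stuck-at-0, g3 stuck-at-0, g4 stuck-at-1, g5 stuck-at-1, g6 stuck-at-1, g7 stuck-at-1, g8 stuck-at-0} — 9 in all.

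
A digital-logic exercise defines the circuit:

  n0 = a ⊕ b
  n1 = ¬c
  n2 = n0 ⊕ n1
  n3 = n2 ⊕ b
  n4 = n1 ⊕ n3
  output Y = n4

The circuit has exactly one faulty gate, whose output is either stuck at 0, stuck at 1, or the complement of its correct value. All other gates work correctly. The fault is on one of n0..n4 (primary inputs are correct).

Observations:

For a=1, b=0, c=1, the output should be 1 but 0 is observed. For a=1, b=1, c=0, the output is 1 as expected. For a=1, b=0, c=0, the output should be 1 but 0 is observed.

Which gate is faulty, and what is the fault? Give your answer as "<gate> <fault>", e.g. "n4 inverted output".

n0 stuck-at-0

Fault-free values for test 1 (a=1, b=0, c=1): n0=1, n1=0, n2=1, n3=1, n4=1, giving Y=1. Observed 0.
Test 1: faults giving observed 0 are {n0 stuck-at-0, n0 inverted output, n2 stuck-at-0, n2 inverted output, n3 stuck-at-0, n3 inverted output, n4 stuck-at-0, n4 inverted output}.
Test 2 (a=1, b=1, c=0): fault-free n0=0, n1=1, n2=1, n3=0, n4=1 → 1; observed 1. Eliminates n0 inverted output, n2 stuck-at-0, n2 inverted output, n3 inverted output, n4 stuck-at-0, n4 inverted output.
Test 3 (a=1, b=0, c=0): fault-free n0=1, n1=1, n2=0, n3=0, n4=1 → 1; observed 0. Eliminates n3 stuck-at-0.
Only n0 stuck-at-0 is consistent with every test.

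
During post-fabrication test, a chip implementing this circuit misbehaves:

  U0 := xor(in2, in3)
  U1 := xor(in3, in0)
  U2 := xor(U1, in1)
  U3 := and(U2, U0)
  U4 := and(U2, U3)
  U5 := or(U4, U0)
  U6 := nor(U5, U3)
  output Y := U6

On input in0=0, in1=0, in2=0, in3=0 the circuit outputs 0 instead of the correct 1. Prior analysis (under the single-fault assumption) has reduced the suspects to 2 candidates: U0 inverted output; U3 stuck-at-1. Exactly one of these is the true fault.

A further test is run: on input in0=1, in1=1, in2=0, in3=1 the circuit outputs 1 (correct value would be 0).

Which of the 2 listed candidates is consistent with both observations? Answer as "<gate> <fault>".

Evaluate each candidate on input in0=1, in1=1, in2=0, in3=1:
  U0 inverted output: U0=0 [inverted output], U1=0, U2=1, U3=0, U4=0, U5=0, U6=1 → 1 — matches
  U3 stuck-at-1: U0=1, U1=0, U2=1, U3=1 [stuck-at-1], U4=1, U5=1, U6=0 → 0 — eliminated
Only U0 inverted output reproduces the observed 1.

U0 inverted output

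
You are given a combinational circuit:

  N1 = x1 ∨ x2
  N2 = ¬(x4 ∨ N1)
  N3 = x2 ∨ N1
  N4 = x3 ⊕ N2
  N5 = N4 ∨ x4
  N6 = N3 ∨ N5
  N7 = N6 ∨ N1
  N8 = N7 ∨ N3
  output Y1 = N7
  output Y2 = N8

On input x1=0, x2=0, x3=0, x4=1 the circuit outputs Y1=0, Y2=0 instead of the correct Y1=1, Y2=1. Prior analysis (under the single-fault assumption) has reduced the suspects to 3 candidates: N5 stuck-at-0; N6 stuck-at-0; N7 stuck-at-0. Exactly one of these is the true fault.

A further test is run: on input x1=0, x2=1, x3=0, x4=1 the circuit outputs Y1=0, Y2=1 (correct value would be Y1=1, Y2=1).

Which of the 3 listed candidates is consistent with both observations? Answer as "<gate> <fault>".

Evaluate each candidate on input x1=0, x2=1, x3=0, x4=1:
  N5 stuck-at-0: N1=1, N2=0, N3=1, N4=0, N5=0 [stuck-at-0], N6=1, N7=1, N8=1 → Y1=1, Y2=1 — eliminated
  N6 stuck-at-0: N1=1, N2=0, N3=1, N4=0, N5=1, N6=0 [stuck-at-0], N7=1, N8=1 → Y1=1, Y2=1 — eliminated
  N7 stuck-at-0: N1=1, N2=0, N3=1, N4=0, N5=1, N6=1, N7=0 [stuck-at-0], N8=1 → Y1=0, Y2=1 — matches
Only N7 stuck-at-0 reproduces the observed Y1=0, Y2=1.

N7 stuck-at-0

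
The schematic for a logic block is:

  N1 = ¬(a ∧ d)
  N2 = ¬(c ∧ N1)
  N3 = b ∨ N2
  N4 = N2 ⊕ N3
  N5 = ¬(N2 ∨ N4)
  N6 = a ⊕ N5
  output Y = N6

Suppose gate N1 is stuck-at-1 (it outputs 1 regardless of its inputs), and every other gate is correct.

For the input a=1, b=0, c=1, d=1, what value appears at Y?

Propagate with N1 forced: N1=1 [stuck-at-1], N2=0, N3=0, N4=0, N5=1, N6=0.
So Y = 0. (Without the fault it would be 1.)

0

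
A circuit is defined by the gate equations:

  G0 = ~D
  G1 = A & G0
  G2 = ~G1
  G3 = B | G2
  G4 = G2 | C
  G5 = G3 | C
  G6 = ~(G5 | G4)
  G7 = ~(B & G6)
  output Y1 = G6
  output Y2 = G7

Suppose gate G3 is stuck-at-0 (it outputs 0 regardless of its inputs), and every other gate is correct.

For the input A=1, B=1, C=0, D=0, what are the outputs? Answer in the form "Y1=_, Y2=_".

Y1=1, Y2=0

Propagate with G3 forced: G0=1, G1=1, G2=0, G3=0 [stuck-at-0], G4=0, G5=0, G6=1, G7=0.
So the outputs are Y1=1, Y2=0. (Without the fault they would be Y1=0, Y2=1.)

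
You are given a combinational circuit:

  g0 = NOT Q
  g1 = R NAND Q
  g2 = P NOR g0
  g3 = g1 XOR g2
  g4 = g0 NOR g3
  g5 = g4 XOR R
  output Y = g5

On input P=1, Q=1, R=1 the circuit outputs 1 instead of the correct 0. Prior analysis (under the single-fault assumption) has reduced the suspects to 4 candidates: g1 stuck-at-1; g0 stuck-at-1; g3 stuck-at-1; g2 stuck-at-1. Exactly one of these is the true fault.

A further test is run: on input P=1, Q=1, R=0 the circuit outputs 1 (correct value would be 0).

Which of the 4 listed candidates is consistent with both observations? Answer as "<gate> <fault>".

g2 stuck-at-1

Evaluate each candidate on input P=1, Q=1, R=0:
  g1 stuck-at-1: g0=0, g1=1 [stuck-at-1], g2=0, g3=1, g4=0, g5=0 → 0 — eliminated
  g0 stuck-at-1: g0=1 [stuck-at-1], g1=1, g2=0, g3=1, g4=0, g5=0 → 0 — eliminated
  g3 stuck-at-1: g0=0, g1=1, g2=0, g3=1 [stuck-at-1], g4=0, g5=0 → 0 — eliminated
  g2 stuck-at-1: g0=0, g1=1, g2=1 [stuck-at-1], g3=0, g4=1, g5=1 → 1 — matches
Only g2 stuck-at-1 reproduces the observed 1.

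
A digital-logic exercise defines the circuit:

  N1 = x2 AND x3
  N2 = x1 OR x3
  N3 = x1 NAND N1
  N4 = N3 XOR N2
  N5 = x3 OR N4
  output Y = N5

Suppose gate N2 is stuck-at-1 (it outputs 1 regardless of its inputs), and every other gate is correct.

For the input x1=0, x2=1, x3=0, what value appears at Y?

Propagate with N2 forced: N1=0, N2=1 [stuck-at-1], N3=1, N4=0, N5=0.
So Y = 0. (Without the fault it would be 1.)

0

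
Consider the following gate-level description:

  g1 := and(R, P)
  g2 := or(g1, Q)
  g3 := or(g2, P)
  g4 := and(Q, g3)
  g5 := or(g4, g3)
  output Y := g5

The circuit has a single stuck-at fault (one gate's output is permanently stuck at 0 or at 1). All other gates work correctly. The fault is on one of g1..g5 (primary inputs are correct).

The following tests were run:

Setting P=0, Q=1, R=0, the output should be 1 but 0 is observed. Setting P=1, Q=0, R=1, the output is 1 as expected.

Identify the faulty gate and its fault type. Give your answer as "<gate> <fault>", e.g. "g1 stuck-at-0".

g2 stuck-at-0

Fault-free values for test 1 (P=0, Q=1, R=0): g1=0, g2=1, g3=1, g4=1, g5=1, giving Y=1. Observed 0.
Test 1: faults giving observed 0 are {g2 stuck-at-0, g3 stuck-at-0, g5 stuck-at-0}.
Test 2 (P=1, Q=0, R=1): fault-free g1=1, g2=1, g3=1, g4=0, g5=1 → 1; observed 1. Eliminates g3 stuck-at-0, g5 stuck-at-0.
Only g2 stuck-at-0 is consistent with every test.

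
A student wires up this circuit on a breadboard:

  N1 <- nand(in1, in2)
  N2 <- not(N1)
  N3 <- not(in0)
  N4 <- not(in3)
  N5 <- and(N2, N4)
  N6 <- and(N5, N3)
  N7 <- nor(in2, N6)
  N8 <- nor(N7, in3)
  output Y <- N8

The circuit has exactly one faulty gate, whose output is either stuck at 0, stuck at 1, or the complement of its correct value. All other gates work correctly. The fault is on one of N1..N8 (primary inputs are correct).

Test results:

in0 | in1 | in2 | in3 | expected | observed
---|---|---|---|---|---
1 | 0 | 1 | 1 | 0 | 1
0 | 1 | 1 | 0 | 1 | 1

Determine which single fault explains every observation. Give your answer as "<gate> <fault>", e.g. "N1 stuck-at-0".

Fault-free values for test 1 (in0=1, in1=0, in2=1, in3=1): N1=1, N2=0, N3=0, N4=0, N5=0, N6=0, N7=0, N8=0, giving Y=0. Observed 1.
Test 1: faults giving observed 1 are {N8 stuck-at-1, N8 inverted output}.
Test 2 (in0=0, in1=1, in2=1, in3=0): fault-free N1=0, N2=1, N3=1, N4=1, N5=1, N6=1, N7=0, N8=1 → 1; observed 1. Eliminates N8 inverted output.
Only N8 stuck-at-1 is consistent with every test.

N8 stuck-at-1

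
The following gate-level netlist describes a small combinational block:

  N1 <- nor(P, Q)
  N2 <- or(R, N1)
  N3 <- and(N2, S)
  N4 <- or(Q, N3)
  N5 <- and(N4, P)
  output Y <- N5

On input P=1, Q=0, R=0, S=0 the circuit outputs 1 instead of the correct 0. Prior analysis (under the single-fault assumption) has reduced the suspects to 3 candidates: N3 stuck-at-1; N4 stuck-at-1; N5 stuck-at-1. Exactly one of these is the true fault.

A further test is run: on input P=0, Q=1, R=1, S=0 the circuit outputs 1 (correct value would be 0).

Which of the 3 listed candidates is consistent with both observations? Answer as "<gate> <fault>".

N5 stuck-at-1

Evaluate each candidate on input P=0, Q=1, R=1, S=0:
  N3 stuck-at-1: N1=0, N2=1, N3=1 [stuck-at-1], N4=1, N5=0 → 0 — eliminated
  N4 stuck-at-1: N1=0, N2=1, N3=0, N4=1 [stuck-at-1], N5=0 → 0 — eliminated
  N5 stuck-at-1: N1=0, N2=1, N3=0, N4=1, N5=1 [stuck-at-1] → 1 — matches
Only N5 stuck-at-1 reproduces the observed 1.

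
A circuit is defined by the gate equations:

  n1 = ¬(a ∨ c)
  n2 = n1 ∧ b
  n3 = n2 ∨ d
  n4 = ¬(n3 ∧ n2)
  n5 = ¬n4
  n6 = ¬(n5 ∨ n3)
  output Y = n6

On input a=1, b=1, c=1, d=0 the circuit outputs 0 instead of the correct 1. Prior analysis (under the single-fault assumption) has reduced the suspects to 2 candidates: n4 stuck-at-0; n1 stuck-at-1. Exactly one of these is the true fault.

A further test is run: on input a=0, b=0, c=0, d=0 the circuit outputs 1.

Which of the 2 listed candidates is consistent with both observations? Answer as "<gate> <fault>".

Evaluate each candidate on input a=0, b=0, c=0, d=0:
  n4 stuck-at-0: n1=1, n2=0, n3=0, n4=0 [stuck-at-0], n5=1, n6=0 → 0 — eliminated
  n1 stuck-at-1: n1=1 [stuck-at-1], n2=0, n3=0, n4=1, n5=0, n6=1 → 1 — matches
Only n1 stuck-at-1 reproduces the observed 1.

n1 stuck-at-1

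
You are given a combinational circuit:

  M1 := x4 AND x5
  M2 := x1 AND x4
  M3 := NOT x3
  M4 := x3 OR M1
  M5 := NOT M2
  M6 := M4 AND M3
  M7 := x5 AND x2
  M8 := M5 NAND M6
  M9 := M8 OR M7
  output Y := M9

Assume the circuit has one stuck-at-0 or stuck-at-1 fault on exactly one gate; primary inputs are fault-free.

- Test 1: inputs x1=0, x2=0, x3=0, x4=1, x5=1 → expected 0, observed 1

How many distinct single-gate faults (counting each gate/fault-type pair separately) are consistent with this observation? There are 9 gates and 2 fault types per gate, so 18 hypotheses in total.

9

Fault-free: M1=1, M2=0, M3=1, M4=1, M5=1, M6=1, M7=0, M8=0, M9=0 → 0. Observed 1.
  M1: stuck-at-0 ✓; others ✗
  M2: stuck-at-1 ✓; others ✗
  M3: stuck-at-0 ✓; others ✗
  M4: stuck-at-0 ✓; others ✗
  M5: stuck-at-0 ✓; others ✗
  M6: stuck-at-0 ✓; others ✗
  M7: stuck-at-1 ✓; others ✗
  M8: stuck-at-1 ✓; others ✗
  M9: stuck-at-1 ✓; others ✗
Consistent faults: {M1 stuck-at-0, M2 stuck-at-1, M3 stuck-at-0, M4 stuck-at-0, M5 stuck-at-0, M6 stuck-at-0, M7 stuck-at-1, M8 stuck-at-1, M9 stuck-at-1} — 9 in all.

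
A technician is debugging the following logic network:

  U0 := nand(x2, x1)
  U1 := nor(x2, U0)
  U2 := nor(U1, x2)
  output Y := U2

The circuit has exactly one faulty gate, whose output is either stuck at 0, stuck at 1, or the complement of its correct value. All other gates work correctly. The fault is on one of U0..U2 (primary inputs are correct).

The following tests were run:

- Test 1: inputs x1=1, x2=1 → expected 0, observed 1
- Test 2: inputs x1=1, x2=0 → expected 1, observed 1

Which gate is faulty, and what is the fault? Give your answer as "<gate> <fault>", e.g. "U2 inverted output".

Fault-free values for test 1 (x1=1, x2=1): U0=0, U1=0, U2=0, giving Y=0. Observed 1.
Test 1: faults giving observed 1 are {U2 stuck-at-1, U2 inverted output}.
Test 2 (x1=1, x2=0): fault-free U0=1, U1=0, U2=1 → 1; observed 1. Eliminates U2 inverted output.
Only U2 stuck-at-1 is consistent with every test.

U2 stuck-at-1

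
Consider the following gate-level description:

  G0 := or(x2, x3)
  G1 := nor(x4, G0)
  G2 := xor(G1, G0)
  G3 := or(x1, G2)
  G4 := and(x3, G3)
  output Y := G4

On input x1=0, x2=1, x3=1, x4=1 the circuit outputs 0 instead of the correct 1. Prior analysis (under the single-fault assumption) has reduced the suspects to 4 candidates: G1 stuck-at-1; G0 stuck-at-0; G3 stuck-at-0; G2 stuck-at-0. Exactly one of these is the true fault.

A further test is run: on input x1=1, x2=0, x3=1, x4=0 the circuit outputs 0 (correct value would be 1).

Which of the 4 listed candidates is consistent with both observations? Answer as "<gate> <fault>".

G3 stuck-at-0

Evaluate each candidate on input x1=1, x2=0, x3=1, x4=0:
  G1 stuck-at-1: G0=1, G1=1 [stuck-at-1], G2=0, G3=1, G4=1 → 1 — eliminated
  G0 stuck-at-0: G0=0 [stuck-at-0], G1=1, G2=1, G3=1, G4=1 → 1 — eliminated
  G3 stuck-at-0: G0=1, G1=0, G2=1, G3=0 [stuck-at-0], G4=0 → 0 — matches
  G2 stuck-at-0: G0=1, G1=0, G2=0 [stuck-at-0], G3=1, G4=1 → 1 — eliminated
Only G3 stuck-at-0 reproduces the observed 0.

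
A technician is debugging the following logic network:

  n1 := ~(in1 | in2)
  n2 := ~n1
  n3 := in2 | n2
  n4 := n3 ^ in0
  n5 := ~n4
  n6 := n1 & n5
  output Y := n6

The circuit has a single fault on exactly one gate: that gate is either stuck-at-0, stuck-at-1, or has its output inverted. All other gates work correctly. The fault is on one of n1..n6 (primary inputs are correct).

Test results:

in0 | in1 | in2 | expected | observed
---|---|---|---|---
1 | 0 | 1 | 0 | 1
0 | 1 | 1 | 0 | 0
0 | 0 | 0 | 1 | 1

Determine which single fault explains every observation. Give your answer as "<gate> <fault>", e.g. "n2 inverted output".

n1 stuck-at-1

Fault-free values for test 1 (in0=1, in1=0, in2=1): n1=0, n2=1, n3=1, n4=0, n5=1, n6=0, giving Y=0. Observed 1.
Test 1: faults giving observed 1 are {n1 stuck-at-1, n1 inverted output, n6 stuck-at-1, n6 inverted output}.
Test 2 (in0=0, in1=1, in2=1): fault-free n1=0, n2=1, n3=1, n4=1, n5=0, n6=0 → 0; observed 0. Eliminates n6 stuck-at-1, n6 inverted output.
Test 3 (in0=0, in1=0, in2=0): fault-free n1=1, n2=0, n3=0, n4=0, n5=1, n6=1 → 1; observed 1. Eliminates n1 inverted output.
Only n1 stuck-at-1 is consistent with every test.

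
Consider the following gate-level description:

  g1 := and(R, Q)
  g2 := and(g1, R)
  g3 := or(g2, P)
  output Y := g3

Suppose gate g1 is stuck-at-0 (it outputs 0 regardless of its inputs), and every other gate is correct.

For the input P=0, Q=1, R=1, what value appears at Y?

Propagate with g1 forced: g1=0 [stuck-at-0], g2=0, g3=0.
So Y = 0. (Without the fault it would be 1.)

0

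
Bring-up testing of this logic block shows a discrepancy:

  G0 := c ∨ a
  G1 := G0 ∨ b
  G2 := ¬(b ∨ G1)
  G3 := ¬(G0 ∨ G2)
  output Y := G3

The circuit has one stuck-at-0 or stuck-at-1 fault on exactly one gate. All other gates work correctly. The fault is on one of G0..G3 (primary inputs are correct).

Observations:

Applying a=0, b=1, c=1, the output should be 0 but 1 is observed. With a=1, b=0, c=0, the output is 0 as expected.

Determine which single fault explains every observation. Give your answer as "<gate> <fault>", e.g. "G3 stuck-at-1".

Fault-free values for test 1 (a=0, b=1, c=1): G0=1, G1=1, G2=0, G3=0, giving Y=0. Observed 1.
Test 1: faults giving observed 1 are {G0 stuck-at-0, G3 stuck-at-1}.
Test 2 (a=1, b=0, c=0): fault-free G0=1, G1=1, G2=0, G3=0 → 0; observed 0. Eliminates G3 stuck-at-1.
Only G0 stuck-at-0 is consistent with every test.

G0 stuck-at-0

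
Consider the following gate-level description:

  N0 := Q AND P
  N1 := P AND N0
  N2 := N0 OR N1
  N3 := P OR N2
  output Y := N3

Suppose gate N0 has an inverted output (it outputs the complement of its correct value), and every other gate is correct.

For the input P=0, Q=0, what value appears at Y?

Propagate with N0 forced: N0=1 [inverted output], N1=0, N2=1, N3=1.
So Y = 1. (Without the fault it would be 0.)

1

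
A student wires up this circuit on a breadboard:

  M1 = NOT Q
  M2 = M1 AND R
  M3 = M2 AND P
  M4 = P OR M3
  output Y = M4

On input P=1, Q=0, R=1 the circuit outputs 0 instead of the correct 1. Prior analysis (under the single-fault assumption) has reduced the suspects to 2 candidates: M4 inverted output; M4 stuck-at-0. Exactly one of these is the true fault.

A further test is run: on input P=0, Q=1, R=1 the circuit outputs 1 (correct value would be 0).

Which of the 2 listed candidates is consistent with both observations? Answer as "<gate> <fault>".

M4 inverted output

Evaluate each candidate on input P=0, Q=1, R=1:
  M4 inverted output: M1=0, M2=0, M3=0, M4=1 [inverted output] → 1 — matches
  M4 stuck-at-0: M1=0, M2=0, M3=0, M4=0 [stuck-at-0] → 0 — eliminated
Only M4 inverted output reproduces the observed 1.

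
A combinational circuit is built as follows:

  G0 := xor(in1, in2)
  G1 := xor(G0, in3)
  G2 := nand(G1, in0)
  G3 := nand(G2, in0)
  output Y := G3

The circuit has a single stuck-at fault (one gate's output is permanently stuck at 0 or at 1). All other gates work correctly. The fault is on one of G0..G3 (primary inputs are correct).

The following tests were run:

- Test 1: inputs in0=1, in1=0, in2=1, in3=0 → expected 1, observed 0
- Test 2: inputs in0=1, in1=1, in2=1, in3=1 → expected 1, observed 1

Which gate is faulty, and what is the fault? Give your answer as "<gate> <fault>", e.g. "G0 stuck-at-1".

Fault-free values for test 1 (in0=1, in1=0, in2=1, in3=0): G0=1, G1=1, G2=0, G3=1, giving Y=1. Observed 0.
Test 1: faults giving observed 0 are {G0 stuck-at-0, G1 stuck-at-0, G2 stuck-at-1, G3 stuck-at-0}.
Test 2 (in0=1, in1=1, in2=1, in3=1): fault-free G0=0, G1=1, G2=0, G3=1 → 1; observed 1. Eliminates G1 stuck-at-0, G2 stuck-at-1, G3 stuck-at-0.
Only G0 stuck-at-0 is consistent with every test.

G0 stuck-at-0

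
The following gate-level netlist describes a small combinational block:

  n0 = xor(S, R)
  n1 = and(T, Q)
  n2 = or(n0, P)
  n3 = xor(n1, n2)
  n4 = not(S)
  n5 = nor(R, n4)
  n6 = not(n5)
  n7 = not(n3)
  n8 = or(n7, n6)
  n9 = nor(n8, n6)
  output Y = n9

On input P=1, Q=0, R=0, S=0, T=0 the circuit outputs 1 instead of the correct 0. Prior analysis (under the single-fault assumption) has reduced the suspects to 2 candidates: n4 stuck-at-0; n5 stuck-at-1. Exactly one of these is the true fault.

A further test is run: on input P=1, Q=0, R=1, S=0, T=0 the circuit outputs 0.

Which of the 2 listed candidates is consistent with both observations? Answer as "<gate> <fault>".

n4 stuck-at-0

Evaluate each candidate on input P=1, Q=0, R=1, S=0, T=0:
  n4 stuck-at-0: n0=1, n1=0, n2=1, n3=1, n4=0 [stuck-at-0], n5=0, n6=1, n7=0, n8=1, n9=0 → 0 — matches
  n5 stuck-at-1: n0=1, n1=0, n2=1, n3=1, n4=1, n5=1 [stuck-at-1], n6=0, n7=0, n8=0, n9=1 → 1 — eliminated
Only n4 stuck-at-0 reproduces the observed 0.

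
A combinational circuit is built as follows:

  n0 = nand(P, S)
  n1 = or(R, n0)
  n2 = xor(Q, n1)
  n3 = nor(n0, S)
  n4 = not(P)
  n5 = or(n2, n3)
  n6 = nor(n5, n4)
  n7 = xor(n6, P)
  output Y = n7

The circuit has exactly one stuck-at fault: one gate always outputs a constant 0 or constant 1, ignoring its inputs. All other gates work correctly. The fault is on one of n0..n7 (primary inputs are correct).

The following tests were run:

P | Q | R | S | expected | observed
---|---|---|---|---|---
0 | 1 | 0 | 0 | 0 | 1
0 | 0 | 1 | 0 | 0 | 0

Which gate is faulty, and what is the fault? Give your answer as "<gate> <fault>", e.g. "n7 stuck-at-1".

Fault-free values for test 1 (P=0, Q=1, R=0, S=0): n0=1, n1=1, n2=0, n3=0, n4=1, n5=0, n6=0, n7=0, giving Y=0. Observed 1.
Test 1: faults giving observed 1 are {n4 stuck-at-0, n6 stuck-at-1, n7 stuck-at-1}.
Test 2 (P=0, Q=0, R=1, S=0): fault-free n0=1, n1=1, n2=1, n3=0, n4=1, n5=1, n6=0, n7=0 → 0; observed 0. Eliminates n6 stuck-at-1, n7 stuck-at-1.
Only n4 stuck-at-0 is consistent with every test.

n4 stuck-at-0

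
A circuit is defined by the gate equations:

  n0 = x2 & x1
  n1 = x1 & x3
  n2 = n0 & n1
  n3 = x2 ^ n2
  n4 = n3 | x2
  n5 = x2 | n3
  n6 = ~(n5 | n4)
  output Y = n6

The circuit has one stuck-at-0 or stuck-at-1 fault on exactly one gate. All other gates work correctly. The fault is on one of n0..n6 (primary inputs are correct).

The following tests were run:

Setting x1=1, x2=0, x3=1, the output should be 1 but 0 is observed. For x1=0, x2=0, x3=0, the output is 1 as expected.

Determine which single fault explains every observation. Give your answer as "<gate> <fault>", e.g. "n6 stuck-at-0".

Fault-free values for test 1 (x1=1, x2=0, x3=1): n0=0, n1=1, n2=0, n3=0, n4=0, n5=0, n6=1, giving Y=1. Observed 0.
Test 1: faults giving observed 0 are {n0 stuck-at-1, n2 stuck-at-1, n3 stuck-at-1, n4 stuck-at-1, n5 stuck-at-1, n6 stuck-at-0}.
Test 2 (x1=0, x2=0, x3=0): fault-free n0=0, n1=0, n2=0, n3=0, n4=0, n5=0, n6=1 → 1; observed 1. Eliminates n2 stuck-at-1, n3 stuck-at-1, n4 stuck-at-1, n5 stuck-at-1, n6 stuck-at-0.
Only n0 stuck-at-1 is consistent with every test.

n0 stuck-at-1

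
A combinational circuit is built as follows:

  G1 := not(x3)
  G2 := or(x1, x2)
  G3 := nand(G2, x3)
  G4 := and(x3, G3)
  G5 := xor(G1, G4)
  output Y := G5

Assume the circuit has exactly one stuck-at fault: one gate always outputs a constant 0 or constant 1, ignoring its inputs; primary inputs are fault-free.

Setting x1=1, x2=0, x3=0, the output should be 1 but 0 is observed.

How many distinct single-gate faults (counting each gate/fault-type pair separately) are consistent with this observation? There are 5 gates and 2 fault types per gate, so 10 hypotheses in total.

3

Fault-free: G1=1, G2=1, G3=1, G4=0, G5=1 → 1. Observed 0.
  G1 stuck-at-0: output 0 ✓
  G1 stuck-at-1: output 1 ✗
  G2 stuck-at-0: output 1 ✗
  G2 stuck-at-1: output 1 ✗
  G3 stuck-at-0: output 1 ✗
  G3 stuck-at-1: output 1 ✗
  G4 stuck-at-0: output 1 ✗
  G4 stuck-at-1: output 0 ✓
  G5 stuck-at-0: output 0 ✓
  G5 stuck-at-1: output 1 ✗
Consistent faults: {G1 stuck-at-0, G4 stuck-at-1, G5 stuck-at-0} — 3 in all.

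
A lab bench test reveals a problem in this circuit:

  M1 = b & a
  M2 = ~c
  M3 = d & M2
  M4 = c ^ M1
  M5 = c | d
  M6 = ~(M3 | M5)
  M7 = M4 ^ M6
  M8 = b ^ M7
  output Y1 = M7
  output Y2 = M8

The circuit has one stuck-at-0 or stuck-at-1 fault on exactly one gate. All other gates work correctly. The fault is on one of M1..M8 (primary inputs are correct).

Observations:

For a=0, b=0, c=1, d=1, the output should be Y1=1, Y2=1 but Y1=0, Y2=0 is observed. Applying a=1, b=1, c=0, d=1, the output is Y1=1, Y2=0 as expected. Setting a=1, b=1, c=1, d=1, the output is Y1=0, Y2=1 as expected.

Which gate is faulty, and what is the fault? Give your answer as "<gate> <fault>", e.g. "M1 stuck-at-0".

Fault-free values for test 1 (a=0, b=0, c=1, d=1): M1=0, M2=0, M3=0, M4=1, M5=1, M6=0, M7=1, M8=1, giving Y1=1, Y2=1. Observed Y1=0, Y2=0.
Test 1: faults giving observed Y1=0, Y2=0 are {M1 stuck-at-1, M4 stuck-at-0, M5 stuck-at-0, M6 stuck-at-1, M7 stuck-at-0}.
Test 2 (a=1, b=1, c=0, d=1): fault-free M1=1, M2=1, M3=1, M4=1, M5=1, M6=0, M7=1, M8=0 → Y1=1, Y2=0; observed Y1=1, Y2=0. Eliminates M4 stuck-at-0, M6 stuck-at-1, M7 stuck-at-0.
Test 3 (a=1, b=1, c=1, d=1): fault-free M1=1, M2=0, M3=0, M4=0, M5=1, M6=0, M7=0, M8=1 → Y1=0, Y2=1; observed Y1=0, Y2=1. Eliminates M5 stuck-at-0.
Only M1 stuck-at-1 is consistent with every test.

M1 stuck-at-1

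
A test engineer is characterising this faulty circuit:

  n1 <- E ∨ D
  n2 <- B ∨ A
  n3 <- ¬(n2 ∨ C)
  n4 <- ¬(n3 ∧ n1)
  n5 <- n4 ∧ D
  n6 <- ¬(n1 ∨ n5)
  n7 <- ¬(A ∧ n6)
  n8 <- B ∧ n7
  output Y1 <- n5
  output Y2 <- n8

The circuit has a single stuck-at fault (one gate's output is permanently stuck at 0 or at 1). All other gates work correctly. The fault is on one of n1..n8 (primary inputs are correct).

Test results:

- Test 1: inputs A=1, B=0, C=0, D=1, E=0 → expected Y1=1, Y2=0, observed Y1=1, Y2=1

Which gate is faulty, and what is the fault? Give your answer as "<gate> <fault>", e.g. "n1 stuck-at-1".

Fault-free values for test 1 (A=1, B=0, C=0, D=1, E=0): n1=1, n2=1, n3=0, n4=1, n5=1, n6=0, n7=1, n8=0, giving Y1=1, Y2=0. Observed Y1=1, Y2=1.
Test 1: faults giving observed Y1=1, Y2=1 are {n8 stuck-at-1}.
Only n8 stuck-at-1 is consistent with every test.

n8 stuck-at-1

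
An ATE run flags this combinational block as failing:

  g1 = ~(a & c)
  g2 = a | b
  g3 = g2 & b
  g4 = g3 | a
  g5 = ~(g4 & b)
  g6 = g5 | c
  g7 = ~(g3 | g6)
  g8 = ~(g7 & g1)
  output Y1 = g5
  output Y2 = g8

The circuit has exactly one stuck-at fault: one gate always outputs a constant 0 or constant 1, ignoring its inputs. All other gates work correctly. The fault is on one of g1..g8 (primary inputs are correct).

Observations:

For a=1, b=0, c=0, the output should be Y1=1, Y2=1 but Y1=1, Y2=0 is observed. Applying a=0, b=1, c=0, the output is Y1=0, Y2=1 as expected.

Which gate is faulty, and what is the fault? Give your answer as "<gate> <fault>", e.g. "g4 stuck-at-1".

Fault-free values for test 1 (a=1, b=0, c=0): g1=1, g2=1, g3=0, g4=1, g5=1, g6=1, g7=0, g8=1, giving Y1=1, Y2=1. Observed Y1=1, Y2=0.
Test 1: faults giving observed Y1=1, Y2=0 are {g6 stuck-at-0, g7 stuck-at-1, g8 stuck-at-0}.
Test 2 (a=0, b=1, c=0): fault-free g1=1, g2=1, g3=1, g4=1, g5=0, g6=0, g7=0, g8=1 → Y1=0, Y2=1; observed Y1=0, Y2=1. Eliminates g7 stuck-at-1, g8 stuck-at-0.
Only g6 stuck-at-0 is consistent with every test.

g6 stuck-at-0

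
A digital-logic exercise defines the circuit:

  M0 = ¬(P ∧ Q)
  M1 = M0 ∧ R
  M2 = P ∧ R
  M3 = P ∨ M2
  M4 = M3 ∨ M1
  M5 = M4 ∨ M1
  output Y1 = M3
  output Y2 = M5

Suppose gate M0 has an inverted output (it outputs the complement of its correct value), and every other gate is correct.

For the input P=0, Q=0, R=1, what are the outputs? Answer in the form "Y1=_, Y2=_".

Propagate with M0 forced: M0=0 [inverted output], M1=0, M2=0, M3=0, M4=0, M5=0.
So the outputs are Y1=0, Y2=0. (Without the fault they would be Y1=0, Y2=1.)

Y1=0, Y2=0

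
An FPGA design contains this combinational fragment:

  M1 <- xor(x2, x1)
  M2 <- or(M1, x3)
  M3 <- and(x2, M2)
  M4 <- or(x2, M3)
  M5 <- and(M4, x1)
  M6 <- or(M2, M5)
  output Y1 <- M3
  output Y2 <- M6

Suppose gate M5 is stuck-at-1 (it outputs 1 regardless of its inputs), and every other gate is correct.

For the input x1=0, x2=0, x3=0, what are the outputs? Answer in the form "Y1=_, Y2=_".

Y1=0, Y2=1

Propagate with M5 forced: M1=0, M2=0, M3=0, M4=0, M5=1 [stuck-at-1], M6=1.
So the outputs are Y1=0, Y2=1. (Without the fault they would be Y1=0, Y2=0.)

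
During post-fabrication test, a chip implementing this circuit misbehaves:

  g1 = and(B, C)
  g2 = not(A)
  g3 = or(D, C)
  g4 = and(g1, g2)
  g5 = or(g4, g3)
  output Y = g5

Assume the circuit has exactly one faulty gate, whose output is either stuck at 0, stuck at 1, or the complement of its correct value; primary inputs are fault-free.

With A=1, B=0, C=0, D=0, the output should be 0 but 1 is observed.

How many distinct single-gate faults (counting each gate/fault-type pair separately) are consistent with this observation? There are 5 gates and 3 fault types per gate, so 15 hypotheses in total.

6

Fault-free: g1=0, g2=0, g3=0, g4=0, g5=0 → 0. Observed 1.
  g1: none of the 3 fault types match ✗
  g2: none of the 3 fault types match ✗
  g3: stuck-at-1, inverted output ✓; others ✗
  g4: stuck-at-1, inverted output ✓; others ✗
  g5: stuck-at-1, inverted output ✓; others ✗
Consistent faults: {g3 stuck-at-1, g3 inverted output, g4 stuck-at-1, g4 inverted output, g5 stuck-at-1, g5 inverted output} — 6 in all.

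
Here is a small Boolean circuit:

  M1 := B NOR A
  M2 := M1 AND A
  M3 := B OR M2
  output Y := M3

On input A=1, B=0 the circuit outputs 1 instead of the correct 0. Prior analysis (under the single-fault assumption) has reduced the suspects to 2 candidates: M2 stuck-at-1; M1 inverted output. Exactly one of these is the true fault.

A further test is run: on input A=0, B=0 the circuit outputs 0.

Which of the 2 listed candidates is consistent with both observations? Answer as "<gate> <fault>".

Evaluate each candidate on input A=0, B=0:
  M2 stuck-at-1: M1=1, M2=1 [stuck-at-1], M3=1 → 1 — eliminated
  M1 inverted output: M1=0 [inverted output], M2=0, M3=0 → 0 — matches
Only M1 inverted output reproduces the observed 0.

M1 inverted output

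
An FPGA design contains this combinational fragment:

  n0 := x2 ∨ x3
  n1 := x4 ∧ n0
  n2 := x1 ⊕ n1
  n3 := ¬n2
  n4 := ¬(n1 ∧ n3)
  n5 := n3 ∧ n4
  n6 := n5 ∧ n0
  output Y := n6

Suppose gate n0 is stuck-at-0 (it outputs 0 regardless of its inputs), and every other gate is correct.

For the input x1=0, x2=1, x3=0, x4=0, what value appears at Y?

0

Propagate with n0 forced: n0=0 [stuck-at-0], n1=0, n2=0, n3=1, n4=1, n5=1, n6=0.
So Y = 0. (Without the fault it would be 1.)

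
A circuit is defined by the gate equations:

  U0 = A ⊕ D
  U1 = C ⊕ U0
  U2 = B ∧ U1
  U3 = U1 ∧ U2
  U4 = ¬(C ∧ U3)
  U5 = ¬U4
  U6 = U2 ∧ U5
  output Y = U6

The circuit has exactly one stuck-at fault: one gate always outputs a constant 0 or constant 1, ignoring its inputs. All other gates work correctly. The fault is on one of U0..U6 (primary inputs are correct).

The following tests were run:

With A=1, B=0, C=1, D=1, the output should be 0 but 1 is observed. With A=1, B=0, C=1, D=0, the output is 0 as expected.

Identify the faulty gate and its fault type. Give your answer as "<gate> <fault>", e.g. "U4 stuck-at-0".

U2 stuck-at-1

Fault-free values for test 1 (A=1, B=0, C=1, D=1): U0=0, U1=1, U2=0, U3=0, U4=1, U5=0, U6=0, giving Y=0. Observed 1.
Test 1: faults giving observed 1 are {U2 stuck-at-1, U6 stuck-at-1}.
Test 2 (A=1, B=0, C=1, D=0): fault-free U0=1, U1=0, U2=0, U3=0, U4=1, U5=0, U6=0 → 0; observed 0. Eliminates U6 stuck-at-1.
Only U2 stuck-at-1 is consistent with every test.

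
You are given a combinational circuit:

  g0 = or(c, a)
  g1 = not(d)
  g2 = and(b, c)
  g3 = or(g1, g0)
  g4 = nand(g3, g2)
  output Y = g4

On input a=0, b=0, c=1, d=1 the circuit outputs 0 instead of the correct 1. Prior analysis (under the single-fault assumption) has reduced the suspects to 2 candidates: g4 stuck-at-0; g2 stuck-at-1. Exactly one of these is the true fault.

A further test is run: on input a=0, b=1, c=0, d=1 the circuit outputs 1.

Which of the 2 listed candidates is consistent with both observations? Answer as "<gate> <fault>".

Evaluate each candidate on input a=0, b=1, c=0, d=1:
  g4 stuck-at-0: g0=0, g1=0, g2=0, g3=0, g4=0 [stuck-at-0] → 0 — eliminated
  g2 stuck-at-1: g0=0, g1=0, g2=1 [stuck-at-1], g3=0, g4=1 → 1 — matches
Only g2 stuck-at-1 reproduces the observed 1.

g2 stuck-at-1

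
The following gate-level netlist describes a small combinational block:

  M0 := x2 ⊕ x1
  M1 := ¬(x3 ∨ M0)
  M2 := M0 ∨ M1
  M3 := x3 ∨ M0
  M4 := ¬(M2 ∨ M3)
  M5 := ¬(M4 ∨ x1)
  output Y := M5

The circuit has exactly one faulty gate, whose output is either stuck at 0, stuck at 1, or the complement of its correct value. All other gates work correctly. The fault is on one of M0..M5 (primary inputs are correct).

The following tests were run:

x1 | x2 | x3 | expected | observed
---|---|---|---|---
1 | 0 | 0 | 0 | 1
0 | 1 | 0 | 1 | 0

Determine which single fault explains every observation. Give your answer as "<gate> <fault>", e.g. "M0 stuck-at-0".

Fault-free values for test 1 (x1=1, x2=0, x3=0): M0=1, M1=0, M2=1, M3=1, M4=0, M5=0, giving Y=0. Observed 1.
Test 1: faults giving observed 1 are {M5 stuck-at-1, M5 inverted output}.
Test 2 (x1=0, x2=1, x3=0): fault-free M0=1, M1=0, M2=1, M3=1, M4=0, M5=1 → 1; observed 0. Eliminates M5 stuck-at-1.
Only M5 inverted output is consistent with every test.

M5 inverted output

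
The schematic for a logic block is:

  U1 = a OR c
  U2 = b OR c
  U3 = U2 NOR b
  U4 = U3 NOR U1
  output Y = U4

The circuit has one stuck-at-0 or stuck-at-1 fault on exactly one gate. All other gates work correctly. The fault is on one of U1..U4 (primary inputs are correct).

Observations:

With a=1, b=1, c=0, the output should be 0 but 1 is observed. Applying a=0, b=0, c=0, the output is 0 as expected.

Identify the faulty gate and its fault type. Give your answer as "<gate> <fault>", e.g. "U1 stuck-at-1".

Fault-free values for test 1 (a=1, b=1, c=0): U1=1, U2=1, U3=0, U4=0, giving Y=0. Observed 1.
Test 1: faults giving observed 1 are {U1 stuck-at-0, U4 stuck-at-1}.
Test 2 (a=0, b=0, c=0): fault-free U1=0, U2=0, U3=1, U4=0 → 0; observed 0. Eliminates U4 stuck-at-1.
Only U1 stuck-at-0 is consistent with every test.

U1 stuck-at-0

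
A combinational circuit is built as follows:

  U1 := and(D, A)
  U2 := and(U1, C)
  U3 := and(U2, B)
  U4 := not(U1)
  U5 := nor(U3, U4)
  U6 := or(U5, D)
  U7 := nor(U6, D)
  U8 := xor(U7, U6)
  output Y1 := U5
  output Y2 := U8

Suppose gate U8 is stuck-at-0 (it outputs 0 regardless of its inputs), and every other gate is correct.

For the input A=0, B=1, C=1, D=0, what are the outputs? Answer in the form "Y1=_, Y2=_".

Y1=0, Y2=0

Propagate with U8 forced: U1=0, U2=0, U3=0, U4=1, U5=0, U6=0, U7=1, U8=0 [stuck-at-0].
So the outputs are Y1=0, Y2=0. (Without the fault they would be Y1=0, Y2=1.)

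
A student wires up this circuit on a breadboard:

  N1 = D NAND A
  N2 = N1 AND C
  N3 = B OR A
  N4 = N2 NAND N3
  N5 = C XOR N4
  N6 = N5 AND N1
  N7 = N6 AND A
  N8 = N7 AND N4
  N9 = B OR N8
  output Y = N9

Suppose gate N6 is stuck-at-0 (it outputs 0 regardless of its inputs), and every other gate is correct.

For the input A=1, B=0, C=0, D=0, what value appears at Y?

Propagate with N6 forced: N1=1, N2=0, N3=1, N4=1, N5=1, N6=0 [stuck-at-0], N7=0, N8=0, N9=0.
So Y = 0. (Without the fault it would be 1.)

0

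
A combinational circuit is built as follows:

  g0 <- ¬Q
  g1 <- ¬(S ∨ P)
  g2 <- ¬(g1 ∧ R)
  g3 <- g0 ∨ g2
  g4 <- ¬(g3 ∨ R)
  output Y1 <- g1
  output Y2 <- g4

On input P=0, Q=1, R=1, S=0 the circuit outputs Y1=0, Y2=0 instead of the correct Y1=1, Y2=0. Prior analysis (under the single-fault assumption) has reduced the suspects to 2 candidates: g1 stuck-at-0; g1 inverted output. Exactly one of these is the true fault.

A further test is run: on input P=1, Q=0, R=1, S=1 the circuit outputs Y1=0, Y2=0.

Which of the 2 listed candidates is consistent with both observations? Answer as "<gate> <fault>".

Evaluate each candidate on input P=1, Q=0, R=1, S=1:
  g1 stuck-at-0: g0=1, g1=0 [stuck-at-0], g2=1, g3=1, g4=0 → Y1=0, Y2=0 — matches
  g1 inverted output: g0=1, g1=1 [inverted output], g2=0, g3=1, g4=0 → Y1=1, Y2=0 — eliminated
Only g1 stuck-at-0 reproduces the observed Y1=0, Y2=0.

g1 stuck-at-0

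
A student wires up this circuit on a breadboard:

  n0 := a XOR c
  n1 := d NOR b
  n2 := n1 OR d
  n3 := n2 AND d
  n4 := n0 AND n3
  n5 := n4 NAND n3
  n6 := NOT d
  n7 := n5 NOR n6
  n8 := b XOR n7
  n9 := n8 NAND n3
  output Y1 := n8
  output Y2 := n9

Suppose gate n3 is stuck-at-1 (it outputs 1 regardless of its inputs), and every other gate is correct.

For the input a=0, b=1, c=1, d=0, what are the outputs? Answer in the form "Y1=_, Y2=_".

Y1=1, Y2=0

Propagate with n3 forced: n0=1, n1=0, n2=0, n3=1 [stuck-at-1], n4=1, n5=0, n6=1, n7=0, n8=1, n9=0.
So the outputs are Y1=1, Y2=0. (Without the fault they would be Y1=1, Y2=1.)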